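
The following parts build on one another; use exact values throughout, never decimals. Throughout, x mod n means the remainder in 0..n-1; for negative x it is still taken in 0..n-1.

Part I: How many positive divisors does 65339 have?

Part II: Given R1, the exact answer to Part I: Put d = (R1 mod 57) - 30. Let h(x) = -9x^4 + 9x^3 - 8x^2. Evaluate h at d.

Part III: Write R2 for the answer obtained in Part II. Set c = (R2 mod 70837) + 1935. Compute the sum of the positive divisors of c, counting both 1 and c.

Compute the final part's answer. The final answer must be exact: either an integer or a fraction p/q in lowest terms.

87420

Part I: 65339 = 223 * 293; number of divisors = (1+1) * (1+1) = 4; answer 4
Part II: R1 = 4; d = -26; -9*(-26)^4 + 9*(-26)^3 - 8*(-26)^2 = (-4112784) + (-158184) + (-5408) = -4276376; answer -4276376
Part III: R2 = -4276376; c = 46616; 46616 = 2^3 * 5827; sigma = (1 + 2 + 4 + 8) * (1 + 5827) = 15 * 5828 = 87420; answer 87420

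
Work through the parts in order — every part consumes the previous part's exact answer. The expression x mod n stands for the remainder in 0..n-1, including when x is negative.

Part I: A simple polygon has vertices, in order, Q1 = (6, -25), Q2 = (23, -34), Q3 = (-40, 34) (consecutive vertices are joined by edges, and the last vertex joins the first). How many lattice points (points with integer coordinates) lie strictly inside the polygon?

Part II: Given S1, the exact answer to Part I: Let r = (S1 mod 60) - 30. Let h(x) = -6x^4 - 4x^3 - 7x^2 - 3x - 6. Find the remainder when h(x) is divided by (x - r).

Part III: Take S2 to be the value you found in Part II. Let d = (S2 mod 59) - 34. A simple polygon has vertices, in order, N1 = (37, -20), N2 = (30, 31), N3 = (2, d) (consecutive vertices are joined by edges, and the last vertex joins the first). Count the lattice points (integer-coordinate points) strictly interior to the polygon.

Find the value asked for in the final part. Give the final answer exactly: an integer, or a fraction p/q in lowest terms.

Part I: cross terms: (6*-34 - 23*-25)=371, (23*34 - -40*-34)=-578, (-40*-25 - 6*34)=796; twice the area = |589| = 589; area = 589/2; boundary points = 1 + 1 + 1 = 3; strictly interior points = area - boundary/2 + 1 = 294; answer 294
Part II: S1 = 294; r = 24; remainder = value at the root: -6*(24)^4 - 4*(24)^3 - 7*(24)^2 - 3*(24)^1 - 6 = (-1990656) + (-55296) + (-4032) + (-72) + (-6) = -2050062; answer -2050062
Part III: S2 = -2050062; d = -23; cross terms: (37*31 - 30*-20)=1747, (30*-23 - 2*31)=-752, (2*-20 - 37*-23)=811; twice the area = |1806| = 1806; area = 903; boundary points = 1 + 2 + 1 = 4; strictly interior points = area - boundary/2 + 1 = 902; answer 902

902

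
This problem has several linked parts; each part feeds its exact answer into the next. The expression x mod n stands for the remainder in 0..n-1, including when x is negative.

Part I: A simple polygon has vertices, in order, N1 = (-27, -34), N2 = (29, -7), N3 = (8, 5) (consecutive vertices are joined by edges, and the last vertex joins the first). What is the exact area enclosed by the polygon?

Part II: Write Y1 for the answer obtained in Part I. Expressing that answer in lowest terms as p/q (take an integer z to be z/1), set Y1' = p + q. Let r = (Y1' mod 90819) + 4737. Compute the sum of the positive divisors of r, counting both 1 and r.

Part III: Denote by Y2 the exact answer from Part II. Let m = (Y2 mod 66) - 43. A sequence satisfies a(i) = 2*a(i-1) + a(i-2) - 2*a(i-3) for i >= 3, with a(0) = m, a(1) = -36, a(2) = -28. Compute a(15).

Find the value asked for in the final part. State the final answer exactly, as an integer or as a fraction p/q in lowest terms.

Part I: cross terms: (-27*-7 - 29*-34)=1175, (29*5 - 8*-7)=201, (8*-34 - -27*5)=-137; twice the area = |1239| = 1239; area = 1239/2; answer 1239/2
Part II: Y1 = 1239/2; threaded value p + q = 1241; r = 5978; 5978 = 2 * 7^2 * 61; sigma = (1 + 2) * (1 + 7 + 49) * (1 + 61) = 3 * 57 * 62 = 10602; answer 10602
Part III: Y2 = 10602; m = -1; a(3) = 2*(-28) + 1*(-36) - 2*(-1) = -90; iterating: a(3)=-90, a(4)=-136, a(5)=-306, a(6)=-568, a(7)=-1170, a(8)=-2296, a(9)=-4626, a(10)=-9208, a(11)=-18450, a(12)=-36856, a(13)=-73746, a(14)=-147448, a(15)=-294930; answer -294930

-294930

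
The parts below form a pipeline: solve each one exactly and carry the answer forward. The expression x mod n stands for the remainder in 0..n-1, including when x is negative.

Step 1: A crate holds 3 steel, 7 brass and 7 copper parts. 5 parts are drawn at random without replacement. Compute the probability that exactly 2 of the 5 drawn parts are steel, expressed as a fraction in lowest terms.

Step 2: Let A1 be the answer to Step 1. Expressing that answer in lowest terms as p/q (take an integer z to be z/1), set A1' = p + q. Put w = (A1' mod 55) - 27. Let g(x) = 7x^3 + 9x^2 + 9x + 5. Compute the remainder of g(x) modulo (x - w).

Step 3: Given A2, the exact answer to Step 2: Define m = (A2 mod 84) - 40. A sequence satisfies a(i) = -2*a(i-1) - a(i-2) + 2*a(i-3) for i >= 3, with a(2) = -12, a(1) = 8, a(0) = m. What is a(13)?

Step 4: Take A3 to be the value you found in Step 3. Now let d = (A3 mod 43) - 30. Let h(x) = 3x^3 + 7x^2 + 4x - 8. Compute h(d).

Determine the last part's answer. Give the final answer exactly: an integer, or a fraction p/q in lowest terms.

-722

Step 1: total draws C(17,5) = 6188; favorable C(3,2)*C(14,3) = 1092; P = 3/17; answer 3/17
Step 2: A1 = 3/17; threaded value p + q = 20; w = -7; remainder = value at the root: 7*(-7)^3 + 9*(-7)^2 + 9*(-7)^1 + 5 = (-2401) + (441) + (-63) + (5) = -2018; answer -2018
Step 3: A2 = -2018; m = 42; a(3) = -2*(-12) - 1*(8) + 2*(42) = 100; iterating: a(3)=100, a(4)=-172, a(5)=220, a(6)=-68, a(7)=-428, a(8)=1364, a(9)=-2436, a(10)=2652, a(11)=-140, a(12)=-7244, a(13)=19932; answer 19932
Step 4: A3 = 19932; d = -7; 3*(-7)^3 + 7*(-7)^2 + 4*(-7)^1 - 8 = (-1029) + (343) + (-28) + (-8) = -722; answer -722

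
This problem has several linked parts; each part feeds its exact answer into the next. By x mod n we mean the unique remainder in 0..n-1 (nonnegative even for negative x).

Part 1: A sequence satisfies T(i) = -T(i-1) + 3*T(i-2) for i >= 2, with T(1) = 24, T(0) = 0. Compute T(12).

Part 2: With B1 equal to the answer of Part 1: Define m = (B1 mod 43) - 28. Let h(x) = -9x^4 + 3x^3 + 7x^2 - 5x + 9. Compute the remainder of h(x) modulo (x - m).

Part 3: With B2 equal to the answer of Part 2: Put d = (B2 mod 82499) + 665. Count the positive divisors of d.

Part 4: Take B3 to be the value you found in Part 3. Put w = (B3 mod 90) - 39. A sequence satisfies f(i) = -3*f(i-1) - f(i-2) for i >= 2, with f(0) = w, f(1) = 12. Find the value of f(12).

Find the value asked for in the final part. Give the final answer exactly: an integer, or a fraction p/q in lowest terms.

98891

Part 1: T(2) = -1*(24) + 3*(0) = -24; iterating: T(2)=-24, T(3)=96, T(4)=-168, T(5)=456, T(6)=-960, T(7)=2328, T(8)=-5208, T(9)=12192, T(10)=-27816, T(11)=64392, T(12)=-147840; answer -147840
Part 2: B1 = -147840; m = 9; remainder = value at the root: -9*(9)^4 + 3*(9)^3 + 7*(9)^2 - 5*(9)^1 + 9 = (-59049) + (2187) + (567) + (-45) + (9) = -56331; answer -56331
Part 3: B2 = -56331; d = 26833; 26833 is prime, so its only divisors are 1 and 26833; count = 2; answer 2
Part 4: B3 = 2; w = -37; f(2) = -3*(12) - 1*(-37) = 1; iterating: f(2)=1, f(3)=-15, f(4)=44, f(5)=-117, f(6)=307, f(7)=-804, f(8)=2105, f(9)=-5511, f(10)=14428, f(11)=-37773, f(12)=98891; answer 98891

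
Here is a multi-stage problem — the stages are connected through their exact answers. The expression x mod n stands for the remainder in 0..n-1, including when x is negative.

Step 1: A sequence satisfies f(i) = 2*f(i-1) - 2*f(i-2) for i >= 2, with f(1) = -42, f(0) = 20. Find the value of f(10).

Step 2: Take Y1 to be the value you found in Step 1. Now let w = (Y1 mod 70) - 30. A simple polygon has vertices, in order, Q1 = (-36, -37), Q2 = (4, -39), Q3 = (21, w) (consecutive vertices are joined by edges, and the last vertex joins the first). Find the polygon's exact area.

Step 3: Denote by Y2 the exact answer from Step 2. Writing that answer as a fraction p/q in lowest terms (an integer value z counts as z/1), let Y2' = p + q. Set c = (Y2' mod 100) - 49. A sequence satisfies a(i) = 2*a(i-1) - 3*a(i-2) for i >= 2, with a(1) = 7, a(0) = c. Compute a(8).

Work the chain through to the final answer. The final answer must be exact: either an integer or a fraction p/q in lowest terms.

Step 1: f(2) = 2*(-42) - 2*(20) = -124; iterating: f(2)=-124, f(3)=-164, f(4)=-80, f(5)=168, f(6)=496, f(7)=656, f(8)=320, f(9)=-672, f(10)=-1984; answer -1984
Step 2: Y1 = -1984; w = 16; cross terms: (-36*-39 - 4*-37)=1552, (4*16 - 21*-39)=883, (21*-37 - -36*16)=-201; twice the area = |2234| = 2234; area = 1117; answer 1117
Step 3: Y2 = 1117; threaded value p + q = 1118; c = -31; a(2) = 2*(7) - 3*(-31) = 107; iterating: a(2)=107, a(3)=193, a(4)=65, a(5)=-449, a(6)=-1093, a(7)=-839, a(8)=1601; answer 1601

1601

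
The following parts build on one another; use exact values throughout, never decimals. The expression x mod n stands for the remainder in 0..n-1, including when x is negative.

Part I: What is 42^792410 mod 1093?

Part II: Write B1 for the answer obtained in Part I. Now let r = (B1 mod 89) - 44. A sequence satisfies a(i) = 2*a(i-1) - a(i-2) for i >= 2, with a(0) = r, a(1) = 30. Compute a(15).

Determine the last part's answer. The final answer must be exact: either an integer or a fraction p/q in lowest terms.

744

Part I: squarings mod 1093: 42^1=42, 42^2=671, 42^4=1018, 42^8=160, 42^16=461, 42^32=479, 42^64=1004, 42^128=270, 42^256=762, 42^512=261, 42^1024=355, 42^2048=330, 42^4096=693, 42^8192=422, 42^16384=1018, 42^32768=160, 42^65536=461, 42^131072=479, 42^262144=1004, 42^524288=270; 42^792410 = 42^2 * 42^8 * 42^16 * 42^64 * 42^256 * 42^512 * 42^1024 * 42^4096 * 42^262144 * 42^524288 = 468 (mod 1093); answer 468
Part II: B1 = 468; r = -21; a(2) = 2*(30) - 1*(-21) = 81; iterating: a(2)=81, a(3)=132, a(4)=183, a(5)=234, a(6)=285, a(7)=336, a(8)=387, a(9)=438, a(10)=489, a(11)=540, a(12)=591, a(13)=642, a(14)=693, a(15)=744; answer 744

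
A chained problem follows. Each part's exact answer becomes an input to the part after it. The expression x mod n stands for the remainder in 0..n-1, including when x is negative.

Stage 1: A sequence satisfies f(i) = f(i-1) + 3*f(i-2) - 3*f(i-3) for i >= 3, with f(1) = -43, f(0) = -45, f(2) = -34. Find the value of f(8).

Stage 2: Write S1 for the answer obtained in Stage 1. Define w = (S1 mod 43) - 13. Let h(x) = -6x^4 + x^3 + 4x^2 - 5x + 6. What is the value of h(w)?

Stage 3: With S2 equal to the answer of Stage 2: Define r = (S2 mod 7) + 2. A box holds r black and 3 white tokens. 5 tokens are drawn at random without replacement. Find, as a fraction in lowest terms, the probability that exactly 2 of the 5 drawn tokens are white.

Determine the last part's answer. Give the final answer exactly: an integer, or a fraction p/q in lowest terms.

Stage 1: f(3) = 1*(-34) + 3*(-43) - 3*(-45) = -28; iterating: f(3)=-28, f(4)=-1, f(5)=17, f(6)=98, f(7)=152, f(8)=395; answer 395
Stage 2: S1 = 395; w = -5; -6*(-5)^4 + 1*(-5)^3 + 4*(-5)^2 - 5*(-5)^1 + 6 = (-3750) + (-125) + (100) + (25) + (6) = -3744; answer -3744
Stage 3: S2 = -3744; r = 3; total draws C(6,5) = 6; favorable C(3,2)*C(3,3) = 3; P = 1/2; answer 1/2

1/2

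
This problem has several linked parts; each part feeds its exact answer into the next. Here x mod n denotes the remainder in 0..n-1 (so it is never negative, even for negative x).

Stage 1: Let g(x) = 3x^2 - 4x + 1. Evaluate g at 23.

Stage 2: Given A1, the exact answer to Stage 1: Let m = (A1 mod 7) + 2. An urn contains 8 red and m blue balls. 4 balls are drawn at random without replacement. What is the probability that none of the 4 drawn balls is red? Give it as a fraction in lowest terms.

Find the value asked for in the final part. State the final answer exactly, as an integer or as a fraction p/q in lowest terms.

Stage 1: 3*(23)^2 - 4*(23)^1 + 1 = (1587) + (-92) + (1) = 1496; answer 1496
Stage 2: A1 = 1496; m = 7; total draws C(15,4) = 1365; favorable C(7,4) = 35; P = 1/39; answer 1/39

1/39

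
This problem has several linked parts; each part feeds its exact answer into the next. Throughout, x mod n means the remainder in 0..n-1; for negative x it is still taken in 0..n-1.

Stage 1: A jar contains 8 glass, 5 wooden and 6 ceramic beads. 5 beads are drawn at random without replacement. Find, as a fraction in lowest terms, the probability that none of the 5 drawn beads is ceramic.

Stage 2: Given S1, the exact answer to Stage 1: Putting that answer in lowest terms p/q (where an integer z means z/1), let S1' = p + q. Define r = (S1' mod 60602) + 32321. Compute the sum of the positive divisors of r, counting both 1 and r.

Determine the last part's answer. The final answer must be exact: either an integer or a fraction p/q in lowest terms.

82320

Stage 1: total draws C(19,5) = 11628; favorable C(13,5) = 1287; P = 143/1292; answer 143/1292
Stage 2: S1 = 143/1292; threaded value p + q = 1435; r = 33756; 33756 = 2^2 * 3 * 29 * 97; sigma = (1 + 2 + 4) * (1 + 3) * (1 + 29) * (1 + 97) = 7 * 4 * 30 * 98 = 82320; answer 82320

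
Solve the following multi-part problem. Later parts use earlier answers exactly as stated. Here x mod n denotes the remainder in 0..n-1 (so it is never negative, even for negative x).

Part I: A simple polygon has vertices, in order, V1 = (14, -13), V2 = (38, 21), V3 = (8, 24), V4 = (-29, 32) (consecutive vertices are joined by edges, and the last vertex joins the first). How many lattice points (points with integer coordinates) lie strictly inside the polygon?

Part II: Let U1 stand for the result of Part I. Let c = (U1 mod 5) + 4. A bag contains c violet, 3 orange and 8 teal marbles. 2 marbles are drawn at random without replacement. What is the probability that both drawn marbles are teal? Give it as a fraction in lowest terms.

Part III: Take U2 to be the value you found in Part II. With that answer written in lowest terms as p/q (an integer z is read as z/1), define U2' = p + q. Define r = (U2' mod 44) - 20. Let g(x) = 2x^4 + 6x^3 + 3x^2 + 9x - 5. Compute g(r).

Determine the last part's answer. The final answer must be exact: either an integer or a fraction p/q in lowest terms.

Part I: cross terms: (14*21 - 38*-13)=788, (38*24 - 8*21)=744, (8*32 - -29*24)=952, (-29*-13 - 14*32)=-71; twice the area = |2413| = 2413; area = 2413/2; boundary points = 2 + 3 + 1 + 1 = 7; strictly interior points = area - boundary/2 + 1 = 1204; answer 1204
Part II: U1 = 1204; c = 8; total draws C(19,2) = 171; favorable C(8,2) = 28; P = 28/171; answer 28/171
Part III: U2 = 28/171; threaded value p + q = 199; r = 3; 2*(3)^4 + 6*(3)^3 + 3*(3)^2 + 9*(3)^1 - 5 = (162) + (162) + (27) + (27) + (-5) = 373; answer 373

373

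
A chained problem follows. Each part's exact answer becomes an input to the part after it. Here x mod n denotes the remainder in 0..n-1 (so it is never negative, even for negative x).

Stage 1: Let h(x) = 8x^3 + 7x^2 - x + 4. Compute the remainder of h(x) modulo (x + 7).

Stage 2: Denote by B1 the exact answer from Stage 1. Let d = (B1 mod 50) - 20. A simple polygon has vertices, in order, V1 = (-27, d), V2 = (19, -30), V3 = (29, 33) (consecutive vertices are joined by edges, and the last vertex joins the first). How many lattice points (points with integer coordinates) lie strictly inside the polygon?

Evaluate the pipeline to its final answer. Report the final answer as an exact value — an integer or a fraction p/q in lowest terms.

Stage 1: remainder = value at the root: 8*(-7)^3 + 7*(-7)^2 - 1*(-7)^1 + 4 = (-2744) + (343) + (7) + (4) = -2390; answer -2390
Stage 2: B1 = -2390; d = -10; cross terms: (-27*-30 - 19*-10)=1000, (19*33 - 29*-30)=1497, (29*-10 - -27*33)=601; twice the area = |3098| = 3098; area = 1549; boundary points = 2 + 1 + 1 = 4; strictly interior points = area - boundary/2 + 1 = 1548; answer 1548

1548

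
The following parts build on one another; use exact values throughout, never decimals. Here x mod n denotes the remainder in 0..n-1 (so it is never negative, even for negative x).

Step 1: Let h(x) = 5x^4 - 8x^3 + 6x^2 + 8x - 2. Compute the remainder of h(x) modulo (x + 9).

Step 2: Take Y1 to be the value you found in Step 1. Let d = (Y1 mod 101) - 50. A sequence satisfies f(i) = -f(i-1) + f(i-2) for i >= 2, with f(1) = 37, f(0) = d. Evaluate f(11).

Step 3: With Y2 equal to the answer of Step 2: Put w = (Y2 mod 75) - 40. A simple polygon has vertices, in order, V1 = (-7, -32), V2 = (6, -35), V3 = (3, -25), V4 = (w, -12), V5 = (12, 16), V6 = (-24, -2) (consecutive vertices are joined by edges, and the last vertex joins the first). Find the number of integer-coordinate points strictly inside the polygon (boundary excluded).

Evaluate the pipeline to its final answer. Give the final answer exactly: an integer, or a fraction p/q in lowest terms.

Step 1: remainder = value at the root: 5*(-9)^4 - 8*(-9)^3 + 6*(-9)^2 + 8*(-9)^1 - 2 = (32805) + (5832) + (486) + (-72) + (-2) = 39049; answer 39049
Step 2: Y1 = 39049; d = 13; f(2) = -1*(37) + 1*(13) = -24; iterating: f(2)=-24, f(3)=61, f(4)=-85, f(5)=146, f(6)=-231, f(7)=377, f(8)=-608, f(9)=985, f(10)=-1593, f(11)=2578; answer 2578
Step 3: Y2 = 2578; w = -12; cross terms: (-7*-35 - 6*-32)=437, (6*-25 - 3*-35)=-45, (3*-12 - -12*-25)=-336, (-12*16 - 12*-12)=-48, (12*-2 - -24*16)=360, (-24*-32 - -7*-2)=754; twice the area = |1122| = 1122; area = 561; boundary points = 1 + 1 + 1 + 4 + 18 + 1 = 26; strictly interior points = area - boundary/2 + 1 = 549; answer 549

549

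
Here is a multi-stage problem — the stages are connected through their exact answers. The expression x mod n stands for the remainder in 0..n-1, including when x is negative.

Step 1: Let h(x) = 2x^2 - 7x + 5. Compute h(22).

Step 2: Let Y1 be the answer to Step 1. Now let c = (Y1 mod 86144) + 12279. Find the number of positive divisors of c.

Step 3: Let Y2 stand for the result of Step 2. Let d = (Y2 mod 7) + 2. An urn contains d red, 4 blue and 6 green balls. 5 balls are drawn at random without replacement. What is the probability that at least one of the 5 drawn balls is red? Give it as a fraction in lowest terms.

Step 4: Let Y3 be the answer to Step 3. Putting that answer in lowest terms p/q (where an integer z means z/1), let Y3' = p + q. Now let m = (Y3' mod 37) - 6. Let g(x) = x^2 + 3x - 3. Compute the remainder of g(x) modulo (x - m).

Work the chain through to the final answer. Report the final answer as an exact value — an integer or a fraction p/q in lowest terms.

15

Step 1: 2*(22)^2 - 7*(22)^1 + 5 = (968) + (-154) + (5) = 819; answer 819
Step 2: Y1 = 819; c = 13098; 13098 = 2 * 3 * 37 * 59; number of divisors = (1+1) * (1+1) * (1+1) * (1+1) = 16; answer 16
Step 3: Y2 = 16; d = 4; total draws C(14,5) = 2002; complement C(10,5) = 252; favorable 2002 - 252 = 1750; P = 125/143; answer 125/143
Step 4: Y3 = 125/143; threaded value p + q = 268; m = 3; remainder = value at the root: 1*(3)^2 + 3*(3)^1 - 3 = (9) + (9) + (-3) = 15; answer 15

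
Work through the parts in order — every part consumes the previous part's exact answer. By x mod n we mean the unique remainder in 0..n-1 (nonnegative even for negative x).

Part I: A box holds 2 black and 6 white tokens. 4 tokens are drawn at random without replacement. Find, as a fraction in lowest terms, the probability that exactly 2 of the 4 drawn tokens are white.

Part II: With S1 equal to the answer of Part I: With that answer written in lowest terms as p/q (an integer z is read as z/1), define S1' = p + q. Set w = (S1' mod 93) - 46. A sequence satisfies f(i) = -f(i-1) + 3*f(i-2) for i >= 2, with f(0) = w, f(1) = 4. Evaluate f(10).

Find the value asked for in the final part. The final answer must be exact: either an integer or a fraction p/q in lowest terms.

Part I: total draws C(8,4) = 70; favorable C(6,2)*C(2,2) = 15; P = 3/14; answer 3/14
Part II: S1 = 3/14; threaded value p + q = 17; w = -29; f(2) = -1*(4) + 3*(-29) = -91; iterating: f(2)=-91, f(3)=103, f(4)=-376, f(5)=685, f(6)=-1813, f(7)=3868, f(8)=-9307, f(9)=20911, f(10)=-48832; answer -48832

-48832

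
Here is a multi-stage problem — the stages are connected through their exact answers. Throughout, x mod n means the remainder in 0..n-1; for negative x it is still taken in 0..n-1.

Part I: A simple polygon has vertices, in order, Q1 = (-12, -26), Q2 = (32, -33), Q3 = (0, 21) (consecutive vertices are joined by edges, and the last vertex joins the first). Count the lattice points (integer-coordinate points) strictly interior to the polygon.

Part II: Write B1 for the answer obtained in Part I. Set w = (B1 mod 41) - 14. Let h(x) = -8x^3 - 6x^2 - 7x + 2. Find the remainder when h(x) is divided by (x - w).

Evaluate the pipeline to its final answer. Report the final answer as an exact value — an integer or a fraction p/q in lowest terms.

887

Part I: cross terms: (-12*-33 - 32*-26)=1228, (32*21 - 0*-33)=672, (0*-26 - -12*21)=252; twice the area = |2152| = 2152; area = 1076; boundary points = 1 + 2 + 1 = 4; strictly interior points = area - boundary/2 + 1 = 1075; answer 1075
Part II: B1 = 1075; w = -5; remainder = value at the root: -8*(-5)^3 - 6*(-5)^2 - 7*(-5)^1 + 2 = (1000) + (-150) + (35) + (2) = 887; answer 887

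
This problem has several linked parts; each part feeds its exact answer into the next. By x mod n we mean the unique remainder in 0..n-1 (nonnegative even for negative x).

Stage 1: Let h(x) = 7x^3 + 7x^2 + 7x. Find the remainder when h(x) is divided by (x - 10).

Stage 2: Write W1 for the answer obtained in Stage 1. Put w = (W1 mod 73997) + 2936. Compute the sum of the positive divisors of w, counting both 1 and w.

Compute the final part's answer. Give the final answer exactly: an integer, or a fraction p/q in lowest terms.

16524

Stage 1: remainder = value at the root: 7*(10)^3 + 7*(10)^2 + 7*(10)^1 = (7000) + (700) + (70) = 7770; answer 7770
Stage 2: W1 = 7770; w = 10706; 10706 = 2 * 53 * 101; sigma = (1 + 2) * (1 + 53) * (1 + 101) = 3 * 54 * 102 = 16524; answer 16524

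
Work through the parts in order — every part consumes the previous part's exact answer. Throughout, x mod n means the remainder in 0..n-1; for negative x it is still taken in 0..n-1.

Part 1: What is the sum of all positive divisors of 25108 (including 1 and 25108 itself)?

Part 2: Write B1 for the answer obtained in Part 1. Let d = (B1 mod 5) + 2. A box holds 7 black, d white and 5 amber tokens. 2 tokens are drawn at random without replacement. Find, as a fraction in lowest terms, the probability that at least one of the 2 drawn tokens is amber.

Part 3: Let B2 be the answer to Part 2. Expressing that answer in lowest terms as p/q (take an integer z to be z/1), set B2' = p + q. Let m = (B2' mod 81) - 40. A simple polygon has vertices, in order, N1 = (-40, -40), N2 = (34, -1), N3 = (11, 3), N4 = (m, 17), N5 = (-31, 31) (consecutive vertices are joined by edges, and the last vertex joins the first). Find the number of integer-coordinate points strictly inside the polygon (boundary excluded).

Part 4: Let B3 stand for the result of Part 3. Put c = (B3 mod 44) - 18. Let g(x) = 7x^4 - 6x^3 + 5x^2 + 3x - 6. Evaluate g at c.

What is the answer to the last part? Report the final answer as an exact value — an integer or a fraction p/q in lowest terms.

50673

Part 1: 25108 = 2^2 * 6277; sigma = (1 + 2 + 4) * (1 + 6277) = 7 * 6278 = 43946; answer 43946
Part 2: B1 = 43946; d = 3; total draws C(15,2) = 105; complement C(10,2) = 45; favorable 105 - 45 = 60; P = 4/7; answer 4/7
Part 3: B2 = 4/7; threaded value p + q = 11; m = -29; cross terms: (-40*-1 - 34*-40)=1400, (34*3 - 11*-1)=113, (11*17 - -29*3)=274, (-29*31 - -31*17)=-372, (-31*-40 - -40*31)=2480; twice the area = |3895| = 3895; area = 3895/2; boundary points = 1 + 1 + 2 + 2 + 1 = 7; strictly interior points = area - boundary/2 + 1 = 1945; answer 1945
Part 4: B3 = 1945; c = -9; 7*(-9)^4 - 6*(-9)^3 + 5*(-9)^2 + 3*(-9)^1 - 6 = (45927) + (4374) + (405) + (-27) + (-6) = 50673; answer 50673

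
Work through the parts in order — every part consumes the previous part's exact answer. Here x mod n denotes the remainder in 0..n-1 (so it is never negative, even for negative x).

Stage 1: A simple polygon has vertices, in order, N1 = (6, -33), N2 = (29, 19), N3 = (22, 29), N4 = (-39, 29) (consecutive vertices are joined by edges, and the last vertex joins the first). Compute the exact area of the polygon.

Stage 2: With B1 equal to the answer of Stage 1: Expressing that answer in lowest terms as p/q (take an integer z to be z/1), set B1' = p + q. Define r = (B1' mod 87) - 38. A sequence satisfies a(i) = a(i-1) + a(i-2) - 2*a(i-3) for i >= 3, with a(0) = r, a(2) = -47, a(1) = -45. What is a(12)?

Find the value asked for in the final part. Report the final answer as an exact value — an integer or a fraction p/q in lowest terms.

-608

Stage 1: cross terms: (6*19 - 29*-33)=1071, (29*29 - 22*19)=423, (22*29 - -39*29)=1769, (-39*-33 - 6*29)=1113; twice the area = |4376| = 4376; area = 2188; answer 2188
Stage 2: B1 = 2188; threaded value p + q = 2189; r = -24; a(3) = 1*(-47) + 1*(-45) - 2*(-24) = -44; iterating: a(3)=-44, a(4)=-1, a(5)=49, a(6)=136, a(7)=187, a(8)=225, a(9)=140, a(10)=-9, a(11)=-319, a(12)=-608; answer -608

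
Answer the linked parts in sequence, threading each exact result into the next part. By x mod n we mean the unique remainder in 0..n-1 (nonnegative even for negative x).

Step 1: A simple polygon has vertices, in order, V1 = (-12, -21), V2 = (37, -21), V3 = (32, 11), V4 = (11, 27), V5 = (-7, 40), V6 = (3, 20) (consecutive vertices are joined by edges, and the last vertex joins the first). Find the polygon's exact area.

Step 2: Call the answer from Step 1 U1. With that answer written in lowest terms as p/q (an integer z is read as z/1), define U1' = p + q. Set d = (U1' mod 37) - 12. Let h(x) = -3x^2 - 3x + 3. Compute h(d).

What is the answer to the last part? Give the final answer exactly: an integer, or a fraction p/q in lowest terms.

Step 1: cross terms: (-12*-21 - 37*-21)=1029, (37*11 - 32*-21)=1079, (32*27 - 11*11)=743, (11*40 - -7*27)=629, (-7*20 - 3*40)=-260, (3*-21 - -12*20)=177; twice the area = |3397| = 3397; area = 3397/2; answer 3397/2
Step 2: U1 = 3397/2; threaded value p + q = 3399; d = 20; -3*(20)^2 - 3*(20)^1 + 3 = (-1200) + (-60) + (3) = -1257; answer -1257

-1257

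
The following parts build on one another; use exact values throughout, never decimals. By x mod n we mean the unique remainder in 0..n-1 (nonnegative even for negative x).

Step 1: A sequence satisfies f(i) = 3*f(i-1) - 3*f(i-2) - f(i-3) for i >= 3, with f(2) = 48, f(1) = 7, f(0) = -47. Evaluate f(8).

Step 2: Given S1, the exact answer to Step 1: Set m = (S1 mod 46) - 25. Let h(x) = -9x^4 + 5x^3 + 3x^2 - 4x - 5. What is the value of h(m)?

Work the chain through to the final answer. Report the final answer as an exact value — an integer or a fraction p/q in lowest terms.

Step 1: f(3) = 3*(48) - 3*(7) - 1*(-47) = 170; iterating: f(3)=170, f(4)=359, f(5)=519, f(6)=310, f(7)=-986, f(8)=-4407; answer -4407
Step 2: S1 = -4407; m = -16; -9*(-16)^4 + 5*(-16)^3 + 3*(-16)^2 - 4*(-16)^1 - 5 = (-589824) + (-20480) + (768) + (64) + (-5) = -609477; answer -609477

-609477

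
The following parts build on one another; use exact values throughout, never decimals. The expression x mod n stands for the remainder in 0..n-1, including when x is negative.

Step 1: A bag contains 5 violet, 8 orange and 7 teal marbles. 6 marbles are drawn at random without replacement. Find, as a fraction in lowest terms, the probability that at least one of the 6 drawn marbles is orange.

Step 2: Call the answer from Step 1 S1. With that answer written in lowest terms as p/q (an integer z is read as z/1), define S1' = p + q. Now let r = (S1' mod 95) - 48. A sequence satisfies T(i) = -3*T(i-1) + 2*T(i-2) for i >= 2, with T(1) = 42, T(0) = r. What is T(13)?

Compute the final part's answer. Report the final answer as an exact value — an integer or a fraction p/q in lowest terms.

211742898

Step 1: total draws C(20,6) = 38760; complement C(12,6) = 924; favorable 38760 - 924 = 37836; P = 3153/3230; answer 3153/3230
Step 2: S1 = 3153/3230; threaded value p + q = 6383; r = -30; T(2) = -3*(42) + 2*(-30) = -186; iterating: T(2)=-186, T(3)=642, T(4)=-2298, T(5)=8178, T(6)=-29130, T(7)=103746, T(8)=-369498, T(9)=1315986, T(10)=-4686954, T(11)=16692834, T(12)=-59452410, T(13)=211742898; answer 211742898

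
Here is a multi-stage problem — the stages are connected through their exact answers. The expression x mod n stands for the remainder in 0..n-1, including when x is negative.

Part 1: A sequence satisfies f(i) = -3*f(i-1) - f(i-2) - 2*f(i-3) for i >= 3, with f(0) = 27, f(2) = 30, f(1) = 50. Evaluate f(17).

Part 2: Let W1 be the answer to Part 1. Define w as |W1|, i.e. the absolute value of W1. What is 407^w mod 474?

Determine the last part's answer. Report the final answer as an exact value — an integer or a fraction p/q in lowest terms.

Part 1: f(3) = -3*(30) - 1*(50) - 2*(27) = -194; iterating: f(3)=-194, f(4)=452, f(5)=-1222, f(6)=3602, f(7)=-10488, f(8)=30306, f(9)=-87634, f(10)=253572, f(11)=-733694, f(12)=2122778, f(13)=-6141784, f(14)=17769962, f(15)=-51413658, f(16)=148754580, f(17)=-430390006; answer -430390006
Part 2: W1 = -430390006; w = 430390006; squarings mod 474: 407^1=407, 407^2=223, 407^4=433, 407^8=259, 407^16=247, 407^32=337, 407^64=283, 407^128=457, 407^256=289, 407^512=97, 407^1024=403, 407^2048=301, 407^4096=67, 407^8192=223, 407^16384=433, 407^32768=259, 407^65536=247, 407^131072=337, 407^262144=283, 407^524288=457, 407^1048576=289, 407^2097152=97, 407^4194304=403, 407^8388608=301, 407^16777216=67, 407^33554432=223, 407^67108864=433, 407^134217728=259, 407^268435456=247; 407^430390006 = 407^2 * 407^4 * 407^16 * 407^32 * 407^64 * 407^128 * 407^512 * 407^2048 * 407^4096 * 407^8192 * 407^65536 * 407^131072 * 407^262144 * 407^2097152 * 407^8388608 * 407^16777216 * 407^134217728 * 407^268435456 = 301 (mod 474); answer 301

301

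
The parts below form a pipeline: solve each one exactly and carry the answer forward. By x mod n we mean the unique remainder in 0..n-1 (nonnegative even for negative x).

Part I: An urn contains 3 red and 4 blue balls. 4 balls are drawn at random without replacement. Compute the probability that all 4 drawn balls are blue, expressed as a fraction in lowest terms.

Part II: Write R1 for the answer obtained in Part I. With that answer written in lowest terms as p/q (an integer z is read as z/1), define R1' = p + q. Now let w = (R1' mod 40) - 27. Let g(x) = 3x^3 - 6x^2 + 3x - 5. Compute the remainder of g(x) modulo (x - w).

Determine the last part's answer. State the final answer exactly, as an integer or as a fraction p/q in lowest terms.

Part I: total draws C(7,4) = 35; favorable C(4,4) = 1; P = 1/35; answer 1/35
Part II: R1 = 1/35; threaded value p + q = 36; w = 9; remainder = value at the root: 3*(9)^3 - 6*(9)^2 + 3*(9)^1 - 5 = (2187) + (-486) + (27) + (-5) = 1723; answer 1723

1723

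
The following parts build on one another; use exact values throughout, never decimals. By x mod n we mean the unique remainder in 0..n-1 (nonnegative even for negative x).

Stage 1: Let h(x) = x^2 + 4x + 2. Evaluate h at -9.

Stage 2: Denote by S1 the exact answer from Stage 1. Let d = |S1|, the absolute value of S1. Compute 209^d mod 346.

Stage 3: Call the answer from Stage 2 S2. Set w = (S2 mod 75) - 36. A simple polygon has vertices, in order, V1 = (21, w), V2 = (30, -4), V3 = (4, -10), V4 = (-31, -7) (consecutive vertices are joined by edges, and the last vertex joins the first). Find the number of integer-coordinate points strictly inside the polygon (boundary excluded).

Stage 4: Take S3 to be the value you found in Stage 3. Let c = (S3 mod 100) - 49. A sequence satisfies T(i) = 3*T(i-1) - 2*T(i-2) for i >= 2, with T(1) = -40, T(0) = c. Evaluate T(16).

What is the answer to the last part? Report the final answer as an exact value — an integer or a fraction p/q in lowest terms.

Stage 1: 1*(-9)^2 + 4*(-9)^1 + 2 = (81) + (-36) + (2) = 47; answer 47
Stage 2: S1 = 47; d = 47; squarings mod 346: 209^1=209, 209^2=85, 209^4=305, 209^8=297, 209^16=325, 209^32=95; 209^47 = 209^1 * 209^2 * 209^4 * 209^8 * 209^32 = 305 (mod 346); answer 305
Stage 3: S2 = 305; w = -31; cross terms: (21*-4 - 30*-31)=846, (30*-10 - 4*-4)=-284, (4*-7 - -31*-10)=-338, (-31*-31 - 21*-7)=1108; twice the area = |1332| = 1332; area = 666; boundary points = 9 + 2 + 1 + 4 = 16; strictly interior points = area - boundary/2 + 1 = 659; answer 659
Stage 4: S3 = 659; c = 10; T(2) = 3*(-40) - 2*(10) = -140; iterating: T(2)=-140, T(3)=-340, T(4)=-740, T(5)=-1540, T(6)=-3140, T(7)=-6340, T(8)=-12740, T(9)=-25540, T(10)=-51140, T(11)=-102340, T(12)=-204740, T(13)=-409540, T(14)=-819140, T(15)=-1638340, T(16)=-3276740; answer -3276740

-3276740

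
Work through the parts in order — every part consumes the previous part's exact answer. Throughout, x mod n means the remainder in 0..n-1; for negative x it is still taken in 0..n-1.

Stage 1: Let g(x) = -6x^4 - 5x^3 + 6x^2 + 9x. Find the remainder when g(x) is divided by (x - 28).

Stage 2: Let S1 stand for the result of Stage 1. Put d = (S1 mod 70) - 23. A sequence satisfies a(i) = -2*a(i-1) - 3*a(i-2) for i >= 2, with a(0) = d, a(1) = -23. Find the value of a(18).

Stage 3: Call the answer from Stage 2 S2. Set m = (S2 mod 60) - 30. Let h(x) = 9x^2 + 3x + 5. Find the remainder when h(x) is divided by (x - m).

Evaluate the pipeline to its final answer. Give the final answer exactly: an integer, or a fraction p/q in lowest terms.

1061

Stage 1: remainder = value at the root: -6*(28)^4 - 5*(28)^3 + 6*(28)^2 + 9*(28)^1 = (-3687936) + (-109760) + (4704) + (252) = -3792740; answer -3792740
Stage 2: S1 = -3792740; d = -23; a(2) = -2*(-23) - 3*(-23) = 115; iterating: a(2)=115, a(3)=-161, a(4)=-23, a(5)=529, a(6)=-989, a(7)=391, a(8)=2185, a(9)=-5543, a(10)=4531, a(11)=7567, a(12)=-28727, a(13)=34753, a(14)=16675, a(15)=-137609, a(16)=225193, a(17)=-37559, a(18)=-600461; answer -600461
Stage 3: S2 = -600461; m = -11; remainder = value at the root: 9*(-11)^2 + 3*(-11)^1 + 5 = (1089) + (-33) + (5) = 1061; answer 1061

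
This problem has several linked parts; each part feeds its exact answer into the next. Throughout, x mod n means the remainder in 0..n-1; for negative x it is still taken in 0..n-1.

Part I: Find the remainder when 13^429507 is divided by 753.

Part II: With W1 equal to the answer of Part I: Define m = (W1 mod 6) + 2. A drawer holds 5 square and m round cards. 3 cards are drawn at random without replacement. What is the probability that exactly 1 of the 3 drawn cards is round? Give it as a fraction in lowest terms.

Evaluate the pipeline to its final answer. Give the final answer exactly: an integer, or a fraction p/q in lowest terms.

Part I: squarings mod 753: 13^1=13, 13^2=169, 13^4=700, 13^8=550, 13^16=547, 13^32=268, 13^64=289, 13^128=691, 13^256=79, 13^512=217, 13^1024=403, 13^2048=514, 13^4096=646, 13^8192=154, 13^16384=373, 13^32768=577, 13^65536=103, 13^131072=67, 13^262144=724; 13^429507 = 13^1 * 13^2 * 13^64 * 13^128 * 13^256 * 13^1024 * 13^2048 * 13^32768 * 13^131072 * 13^262144 = 274 (mod 753); answer 274
Part II: W1 = 274; m = 6; total draws C(11,3) = 165; favorable C(6,1)*C(5,2) = 60; P = 4/11; answer 4/11

4/11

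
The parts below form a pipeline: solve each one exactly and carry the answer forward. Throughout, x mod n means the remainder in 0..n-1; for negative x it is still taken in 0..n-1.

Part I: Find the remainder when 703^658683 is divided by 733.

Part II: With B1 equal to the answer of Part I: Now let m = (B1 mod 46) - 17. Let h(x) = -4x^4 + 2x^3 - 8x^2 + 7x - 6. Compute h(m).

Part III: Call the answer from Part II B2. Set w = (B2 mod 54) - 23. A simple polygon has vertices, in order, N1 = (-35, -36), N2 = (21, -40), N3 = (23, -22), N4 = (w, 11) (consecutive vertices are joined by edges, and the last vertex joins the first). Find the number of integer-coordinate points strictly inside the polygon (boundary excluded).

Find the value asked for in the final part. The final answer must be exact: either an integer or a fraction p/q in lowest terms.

1784

Part I: squarings mod 733: 703^1=703, 703^2=167, 703^4=35, 703^8=492, 703^16=174, 703^32=223, 703^64=618, 703^128=31, 703^256=228, 703^512=674, 703^1024=549, 703^2048=138, 703^4096=719, 703^8192=196, 703^16384=300, 703^32768=574, 703^65536=359, 703^131072=606, 703^262144=3, 703^524288=9; 703^658683 = 703^1 * 703^2 * 703^8 * 703^16 * 703^32 * 703^64 * 703^128 * 703^1024 * 703^2048 * 703^131072 * 703^524288 = 147 (mod 733); answer 147
Part II: B1 = 147; m = -8; -4*(-8)^4 + 2*(-8)^3 - 8*(-8)^2 + 7*(-8)^1 - 6 = (-16384) + (-1024) + (-512) + (-56) + (-6) = -17982; answer -17982
Part III: B2 = -17982; w = -23; cross terms: (-35*-40 - 21*-36)=2156, (21*-22 - 23*-40)=458, (23*11 - -23*-22)=-253, (-23*-36 - -35*11)=1213; twice the area = |3574| = 3574; area = 1787; boundary points = 4 + 2 + 1 + 1 = 8; strictly interior points = area - boundary/2 + 1 = 1784; answer 1784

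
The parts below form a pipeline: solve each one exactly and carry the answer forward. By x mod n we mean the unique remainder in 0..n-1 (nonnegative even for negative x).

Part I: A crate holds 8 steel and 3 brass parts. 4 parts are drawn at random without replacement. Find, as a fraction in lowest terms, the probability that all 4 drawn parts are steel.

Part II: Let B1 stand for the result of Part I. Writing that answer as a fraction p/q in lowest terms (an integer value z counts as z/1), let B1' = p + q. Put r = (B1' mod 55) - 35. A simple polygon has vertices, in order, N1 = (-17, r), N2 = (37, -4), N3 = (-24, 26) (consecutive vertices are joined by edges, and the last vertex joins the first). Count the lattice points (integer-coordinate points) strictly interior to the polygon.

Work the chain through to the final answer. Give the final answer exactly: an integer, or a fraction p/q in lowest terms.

Part I: total draws C(11,4) = 330; favorable C(8,4) = 70; P = 7/33; answer 7/33
Part II: B1 = 7/33; threaded value p + q = 40; r = 5; cross terms: (-17*-4 - 37*5)=-117, (37*26 - -24*-4)=866, (-24*5 - -17*26)=322; twice the area = |1071| = 1071; area = 1071/2; boundary points = 9 + 1 + 7 = 17; strictly interior points = area - boundary/2 + 1 = 528; answer 528

528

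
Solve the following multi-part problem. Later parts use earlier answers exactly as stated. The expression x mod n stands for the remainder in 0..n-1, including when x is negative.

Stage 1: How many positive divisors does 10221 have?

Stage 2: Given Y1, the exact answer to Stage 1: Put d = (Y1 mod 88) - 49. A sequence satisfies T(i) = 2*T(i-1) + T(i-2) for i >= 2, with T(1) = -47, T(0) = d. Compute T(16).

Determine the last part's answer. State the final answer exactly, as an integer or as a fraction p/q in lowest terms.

-30905229

Stage 1: 10221 = 3 * 3407; number of divisors = (1+1) * (1+1) = 4; answer 4
Stage 2: Y1 = 4; d = -45; T(2) = 2*(-47) + 1*(-45) = -139; iterating: T(2)=-139, T(3)=-325, T(4)=-789, T(5)=-1903, T(6)=-4595, T(7)=-11093, T(8)=-26781, T(9)=-64655, T(10)=-156091, T(11)=-376837, T(12)=-909765, T(13)=-2196367, T(14)=-5302499, T(15)=-12801365, T(16)=-30905229; answer -30905229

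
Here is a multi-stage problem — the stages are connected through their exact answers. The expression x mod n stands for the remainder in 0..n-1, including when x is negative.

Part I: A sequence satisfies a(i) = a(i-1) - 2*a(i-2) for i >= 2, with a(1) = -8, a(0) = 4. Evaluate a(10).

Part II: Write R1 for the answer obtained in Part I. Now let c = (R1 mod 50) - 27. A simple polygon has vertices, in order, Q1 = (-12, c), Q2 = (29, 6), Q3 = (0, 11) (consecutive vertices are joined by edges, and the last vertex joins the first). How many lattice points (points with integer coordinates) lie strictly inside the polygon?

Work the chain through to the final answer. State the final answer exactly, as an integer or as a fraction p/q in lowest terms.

232

Part I: a(2) = 1*(-8) - 2*(4) = -16; iterating: a(2)=-16, a(3)=0, a(4)=32, a(5)=32, a(6)=-32, a(7)=-96, a(8)=-32, a(9)=160, a(10)=224; answer 224
Part II: R1 = 224; c = -3; cross terms: (-12*6 - 29*-3)=15, (29*11 - 0*6)=319, (0*-3 - -12*11)=132; twice the area = |466| = 466; area = 233; boundary points = 1 + 1 + 2 = 4; strictly interior points = area - boundary/2 + 1 = 232; answer 232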